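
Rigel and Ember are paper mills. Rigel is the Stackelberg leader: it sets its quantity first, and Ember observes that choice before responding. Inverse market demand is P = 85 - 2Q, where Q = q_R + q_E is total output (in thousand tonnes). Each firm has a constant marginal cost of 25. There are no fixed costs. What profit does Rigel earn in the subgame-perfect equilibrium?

Solve by backward induction. Given q_R, the follower Ember maximises π_E = (85 - 2q_R - 2q_E)q_E - 25q_E.
Follower FOC: 60 - 2q_R - 4q_E = 0, so q_E(q_R) = (60 - 2q_R)/4.
Rigel substitutes q_E(q_R) into its own profit: π_R = q_R(85 - 2q_R - (60 - 2q_R)/2) - 25q_R = (55 - q_R)q_R - 25q_R.
Leader FOC: 30 - 2q_R = 0, so q_R = 15.
Then q_E = (60 - 2·15)/4 = 15/2.
Price P = 85 - 2·(45/2) = 40.
Rigel's profit: (40 - 25)·15 = 225.

225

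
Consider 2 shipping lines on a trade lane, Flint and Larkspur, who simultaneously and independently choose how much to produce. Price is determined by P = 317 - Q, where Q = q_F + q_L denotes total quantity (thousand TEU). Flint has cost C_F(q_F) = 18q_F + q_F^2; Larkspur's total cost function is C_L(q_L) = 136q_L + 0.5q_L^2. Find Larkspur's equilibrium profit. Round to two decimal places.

2239.15

Flint's profit: π_F = (317 - Q)q_F - (18q_F + q_F²). Setting ∂π_F/∂q_F = 0: 299 - 4q_F - (q_L) = 0.
Larkspur's first-order condition: 181 - 3q_L - (q_F) = 0.
Rearranging gives the reaction functions q_F = (299 - q_L)/4 and q_L = (181 - q_F)/3.
Substituting one into the other gives q_F = 716/11 and q_L = 425/11.
Price P = 317 - 1141/11 = 213.2727.
Larkspur's profit: 213.2727·(425/11) - 136·(425/11) - (1/2)(425/11)² = 2239.1529.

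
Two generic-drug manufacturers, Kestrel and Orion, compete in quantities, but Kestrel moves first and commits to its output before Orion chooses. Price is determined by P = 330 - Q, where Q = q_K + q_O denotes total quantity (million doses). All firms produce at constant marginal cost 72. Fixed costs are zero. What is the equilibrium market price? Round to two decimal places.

Solve by backward induction. Given q_K, the follower Orion maximises π_O = (330 - q_K - q_O)q_O - 72q_O.
Setting the follower's marginal profit to zero, 258 - q_K - 2q_O = 0, i.e. q_O = (258 - q_K)/2.
The leader anticipates this reaction. Substituting into P = 330 - Q gives P = 201 - (1/2)q_K, so π_K = (201 - (1/2)q_K)q_K - 72q_K.
The leader's first-order condition 129 - q_K = 0 yields q_K = 129.
Then q_O = (258 - 129)/2 = 129/2.
Total output Q = 387/2, so price P = 330 - 387/2 = 273/2.

136.50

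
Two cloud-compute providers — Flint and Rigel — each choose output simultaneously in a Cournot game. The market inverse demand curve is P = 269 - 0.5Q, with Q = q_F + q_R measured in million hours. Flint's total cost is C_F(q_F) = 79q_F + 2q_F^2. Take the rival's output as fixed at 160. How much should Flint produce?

With the rival's output fixed at 160, Flint's profit is π_F = (269 - (1/2)·160 - (1/2)q_F)q_F - (79q_F + 2q_F²) = (189 - (1/2)q_F)q_F - (79q_F + 2q_F²).
∂π_F/∂q_F = 110 - 5q_F = 0, so q_F = 22.

22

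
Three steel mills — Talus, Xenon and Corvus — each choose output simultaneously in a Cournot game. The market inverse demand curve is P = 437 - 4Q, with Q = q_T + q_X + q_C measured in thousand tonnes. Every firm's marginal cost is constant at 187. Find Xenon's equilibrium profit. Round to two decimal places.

976.56

Each firm earns π_i = (437 - 4Q)q_i - 187q_i.
Setting ∂π_i/∂q_i = 0 with rivals' quantities fixed: 250 - 8q_i - 4·Σ_{j≠i} q_j = 0.
With identical firms every q_j equals q_i, so Σ_{j≠i} q_j = 2q_i and 250 = 16q_i, giving q_i = 125/8.
Price P = 437 - 4·(375/8) = 499/2.
Xenon's profit: (499/2 - 187)·(125/8) = 976.5625.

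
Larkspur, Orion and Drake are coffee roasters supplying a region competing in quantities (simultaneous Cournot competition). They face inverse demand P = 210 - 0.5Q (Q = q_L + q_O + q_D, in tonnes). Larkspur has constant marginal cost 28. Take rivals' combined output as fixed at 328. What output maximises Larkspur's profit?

With rivals' combined output fixed at 328, Larkspur's profit is π_L = (210 - (1/2)·328 - (1/2)q_L)q_L - (28q_L) = (46 - (1/2)q_L)q_L - (28q_L).
∂π_L/∂q_L = 18 - q_L = 0, so q_L = 18.

18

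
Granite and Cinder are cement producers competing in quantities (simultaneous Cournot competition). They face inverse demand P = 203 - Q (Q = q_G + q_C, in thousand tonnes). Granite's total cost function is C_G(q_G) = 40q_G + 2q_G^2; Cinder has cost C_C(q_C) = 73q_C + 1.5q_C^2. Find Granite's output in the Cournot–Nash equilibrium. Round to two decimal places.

23.62

Granite's profit: π_G = (203 - Q)q_G - (40q_G + 2q_G²). Setting ∂π_G/∂q_G = 0: 163 - 6q_G - (q_C) = 0.
Cinder's profit: π_C = (203 - Q)q_C - (73q_C + (3/2)q_C²). Setting ∂π_C/∂q_C = 0: 130 - 5q_C - (q_G) = 0.
Rearranging gives the reaction functions q_G = (163 - q_C)/6 and q_C = (130 - q_G)/5.
Solving the pair: q_G = 685/29, q_C = 617/29.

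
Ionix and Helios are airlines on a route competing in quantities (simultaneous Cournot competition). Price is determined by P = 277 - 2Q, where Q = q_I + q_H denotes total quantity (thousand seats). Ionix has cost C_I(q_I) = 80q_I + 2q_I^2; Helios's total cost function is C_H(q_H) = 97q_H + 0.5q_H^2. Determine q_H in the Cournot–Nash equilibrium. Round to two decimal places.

29.06

Ionix's profit: π_I = (277 - 2Q)q_I - (80q_I + 2q_I²). Setting ∂π_I/∂q_I = 0: 197 - 8q_I - 2(q_H) = 0.
Helios's profit: π_H = (277 - 2Q)q_H - (97q_H + (1/2)q_H²). Setting ∂π_H/∂q_H = 0: 180 - 5q_H - 2(q_I) = 0.
So q_I = (197 - 2q_H)/8 and q_H = (180 - 2q_I)/5.
Substituting one into the other gives q_I = 625/36 and q_H = 523/18.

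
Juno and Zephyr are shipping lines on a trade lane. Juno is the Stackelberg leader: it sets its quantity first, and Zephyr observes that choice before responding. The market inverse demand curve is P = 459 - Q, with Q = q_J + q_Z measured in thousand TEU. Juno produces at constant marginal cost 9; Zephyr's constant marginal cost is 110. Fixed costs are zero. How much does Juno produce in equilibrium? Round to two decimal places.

Solve by backward induction. Given q_J, the follower Zephyr maximises π_Z = (459 - q_J - q_Z)q_Z - 110q_Z.
Setting the follower's marginal profit to zero, 349 - q_J - 2q_Z = 0, i.e. q_Z = (349 - q_J)/2.
Juno substitutes q_Z(q_J) into its own profit: π_J = q_J(459 - q_J - (349 - q_J)/2) - 9q_J = (569/2 - (1/2)q_J)q_J - 9q_J.
Leader FOC: 551/2 - q_J = 0, so q_J = 551/2.
Then q_Z = (349 - 551/2)/2 = 147/4.

275.50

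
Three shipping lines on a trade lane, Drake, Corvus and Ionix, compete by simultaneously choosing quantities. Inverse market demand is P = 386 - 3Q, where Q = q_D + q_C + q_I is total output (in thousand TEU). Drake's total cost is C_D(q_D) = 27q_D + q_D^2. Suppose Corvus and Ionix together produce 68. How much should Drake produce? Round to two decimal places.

With rivals' combined output fixed at 68, Drake's profit is π_D = (386 - 3·68 - 3q_D)q_D - (27q_D + q_D²) = (182 - 3q_D)q_D - (27q_D + q_D²).
∂π_D/∂q_D = 155 - 8q_D = 0, so q_D = 155/8.

19.38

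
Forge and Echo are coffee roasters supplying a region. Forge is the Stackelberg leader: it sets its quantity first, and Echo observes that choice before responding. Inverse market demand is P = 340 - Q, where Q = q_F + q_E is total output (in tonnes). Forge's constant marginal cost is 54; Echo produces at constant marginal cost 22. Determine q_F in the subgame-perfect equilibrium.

Solve by backward induction. Given q_F, the follower Echo maximises π_E = (340 - q_F - q_E)q_E - 22q_E.
Setting the follower's marginal profit to zero, 318 - q_F - 2q_E = 0, i.e. q_E = (318 - q_F)/2.
The leader anticipates this reaction. Substituting into P = 340 - Q gives P = 181 - (1/2)q_F, so π_F = (181 - (1/2)q_F)q_F - 54q_F.
Leader FOC: 127 - q_F = 0, so q_F = 127.
Then q_E = (318 - 127)/2 = 191/2.

127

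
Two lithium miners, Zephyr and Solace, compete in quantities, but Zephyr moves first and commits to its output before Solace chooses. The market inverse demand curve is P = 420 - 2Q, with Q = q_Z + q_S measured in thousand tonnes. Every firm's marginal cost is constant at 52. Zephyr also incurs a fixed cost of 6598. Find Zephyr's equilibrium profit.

Solve by backward induction. Given q_Z, the follower Solace maximises π_S = (420 - 2q_Z - 2q_S)q_S - 52q_S.
Setting the follower's marginal profit to zero, 368 - 2q_Z - 4q_S = 0, i.e. q_S = (368 - 2q_Z)/4.
Zephyr substitutes q_S(q_Z) into its own profit: π_Z = q_Z(420 - 2q_Z - (368 - 2q_Z)/2) - 52q_Z = (236 - q_Z)q_Z - 52q_Z.
Leader FOC: 184 - 2q_Z = 0, so q_Z = 92.
Then q_S = (368 - 2·92)/4 = 46.
Price P = 420 - 2·138 = 144.
Zephyr's profit: (144 - 52)·92 - 6598 = 1866.

1866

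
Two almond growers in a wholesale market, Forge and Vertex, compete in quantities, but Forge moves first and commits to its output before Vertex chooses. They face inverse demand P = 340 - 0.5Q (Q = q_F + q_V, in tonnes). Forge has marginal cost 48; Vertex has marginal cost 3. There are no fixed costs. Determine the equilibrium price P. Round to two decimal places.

109.75

The follower Vertex best-responds to any q_F: π_V = (340 - 0.5Q)q_V - 3q_V.
Follower FOC: 337 - (1/2)q_F - q_V = 0, so q_V(q_F) = (337 - (1/2)q_F).
Forge substitutes q_V(q_F) into its own profit: π_F = q_F(340 - (1/2)q_F - (337 - (1/2)q_F)/2) - 48q_F = (343/2 - (1/4)q_F)q_F - 48q_F.
Maximising: ∂π_F/∂q_F = 247/2 - (1/2)q_F = 0, giving q_F = 247.
Then q_V = (337 - (1/2)·247) = 427/2.
Total output Q = 921/2, so price P = 340 - (1/2)·(921/2) = 439/4.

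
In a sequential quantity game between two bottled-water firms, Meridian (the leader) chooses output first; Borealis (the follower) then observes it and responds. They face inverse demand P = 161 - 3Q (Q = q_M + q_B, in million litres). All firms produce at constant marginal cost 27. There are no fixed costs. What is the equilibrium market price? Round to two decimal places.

The follower Borealis best-responds to any q_M: π_B = (161 - 3Q)q_B - 27q_B.
Follower FOC: 134 - 3q_M - 6q_B = 0, so q_B(q_M) = (134 - 3q_M)/6.
Meridian substitutes q_B(q_M) into its own profit: π_M = q_M(161 - 3q_M - (134 - 3q_M)/2) - 27q_M = (94 - (3/2)q_M)q_M - 27q_M.
Maximising: ∂π_M/∂q_M = 67 - 3q_M = 0, giving q_M = 67/3.
Then q_B = (134 - 3·(67/3))/6 = 67/6.
Total output Q = 67/2, so price P = 161 - 3·(67/2) = 121/2.

60.50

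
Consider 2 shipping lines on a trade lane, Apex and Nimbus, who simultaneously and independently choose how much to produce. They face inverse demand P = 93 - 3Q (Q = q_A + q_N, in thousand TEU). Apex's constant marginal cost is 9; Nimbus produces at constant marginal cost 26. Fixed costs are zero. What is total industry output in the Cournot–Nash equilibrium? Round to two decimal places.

16.78

Apex's profit: π_A = (93 - 3Q)q_A - (9q_A). Setting ∂π_A/∂q_A = 0: 84 - 6q_A - 3(q_N) = 0.
Nimbus's profit: π_N = (93 - 3Q)q_N - (26q_N). Setting ∂π_N/∂q_N = 0: 67 - 6q_N - 3(q_A) = 0.
So q_A = (84 - 3q_N)/6 and q_N = (67 - 3q_A)/6.
Substituting one into the other gives q_A = 101/9 and q_N = 50/9.
Total output Q = 101/9 + 50/9 = 151/9.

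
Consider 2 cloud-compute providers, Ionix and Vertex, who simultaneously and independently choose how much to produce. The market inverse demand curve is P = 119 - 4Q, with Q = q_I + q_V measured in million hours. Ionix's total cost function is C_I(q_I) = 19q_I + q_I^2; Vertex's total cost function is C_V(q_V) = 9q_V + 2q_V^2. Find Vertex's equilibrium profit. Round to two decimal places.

271.82

Ionix's profit: π_I = (119 - 4Q)q_I - (19q_I + q_I²). Setting ∂π_I/∂q_I = 0: 100 - 10q_I - 4(q_V) = 0.
Vertex's profit: π_V = (119 - 4Q)q_V - (9q_V + 2q_V²). Setting ∂π_V/∂q_V = 0: 110 - 12q_V - 4(q_I) = 0.
So q_I = (100 - 4q_V)/10 and q_V = (110 - 4q_I)/12.
Substituting one into the other gives q_I = 95/13 and q_V = 175/26.
Price P = 119 - 4·(365/26) = 817/13.
Vertex's profit: (817/13)·(175/26) - 9·(175/26) - 2(175/26)² = 271.8195.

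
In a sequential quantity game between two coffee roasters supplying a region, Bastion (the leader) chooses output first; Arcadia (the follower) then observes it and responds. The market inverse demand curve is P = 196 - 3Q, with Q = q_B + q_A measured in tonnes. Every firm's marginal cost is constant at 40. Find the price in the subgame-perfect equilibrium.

The follower Arcadia best-responds to any q_B: π_A = (196 - 3Q)q_A - 40q_A.
Follower FOC: 156 - 3q_B - 6q_A = 0, so q_A(q_B) = (156 - 3q_B)/6.
The leader anticipates this reaction. Substituting into P = 196 - 3Q gives P = 118 - (3/2)q_B, so π_B = (118 - (3/2)q_B)q_B - 40q_B.
Maximising: ∂π_B/∂q_B = 78 - 3q_B = 0, giving q_B = 26.
Then q_A = (156 - 3·26)/6 = 13.
Total output Q = 39, so price P = 196 - 3·39 = 79.

79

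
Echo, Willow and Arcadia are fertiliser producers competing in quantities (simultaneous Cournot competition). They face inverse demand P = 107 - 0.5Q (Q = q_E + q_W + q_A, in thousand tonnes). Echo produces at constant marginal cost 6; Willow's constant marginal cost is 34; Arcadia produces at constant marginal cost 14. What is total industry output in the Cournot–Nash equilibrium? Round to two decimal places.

Echo's profit: π_E = (107 - 0.5Q)q_E - (6q_E). Setting ∂π_E/∂q_E = 0: 101 - q_E - (1/2)(q_W + q_A) = 0.
Willow's first-order condition: 73 - q_W - (1/2)(q_E + q_A) = 0.
Arcadia's first-order condition: 93 - q_A - (1/2)(q_E + q_W) = 0.
Summing all 3 equations gives 267 − 2Q = 0, hence Q = 267/2.
Back-substituting: q_E = (101 − 267/4)/(1/2) = 137/2, q_W = (73 − 267/4)/(1/2) = 25/2, q_A = (93 − 267/4)/(1/2) = 105/2.
Total output Q = 137/2 + 25/2 + 105/2 = 267/2.

133.50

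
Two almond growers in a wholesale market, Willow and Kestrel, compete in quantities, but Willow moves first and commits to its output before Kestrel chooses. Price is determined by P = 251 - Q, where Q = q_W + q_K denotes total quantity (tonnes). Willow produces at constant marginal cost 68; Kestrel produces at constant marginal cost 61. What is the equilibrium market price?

112

The follower Kestrel best-responds to any q_W: π_K = (251 - Q)q_K - 61q_K.
Follower FOC: 190 - q_W - 2q_K = 0, so q_K(q_W) = (190 - q_W)/2.
Willow substitutes q_K(q_W) into its own profit: π_W = q_W(251 - q_W - (190 - q_W)/2) - 68q_W = (156 - (1/2)q_W)q_W - 68q_W.
The leader's first-order condition 88 - q_W = 0 yields q_W = 88.
Then q_K = (190 - 88)/2 = 51.
Total output Q = 139, so price P = 251 - 139 = 112.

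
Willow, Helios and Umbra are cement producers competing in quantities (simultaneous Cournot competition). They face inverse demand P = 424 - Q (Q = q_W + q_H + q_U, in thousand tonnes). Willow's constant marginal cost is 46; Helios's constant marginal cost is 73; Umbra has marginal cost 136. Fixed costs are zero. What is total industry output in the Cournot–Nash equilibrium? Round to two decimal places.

254.25

Willow's profit: π_W = (424 - Q)q_W - (46q_W). Setting ∂π_W/∂q_W = 0: 378 - 2q_W - (q_H + q_U) = 0.
Helios's profit: π_H = (424 - Q)q_H - (73q_H). Setting ∂π_H/∂q_H = 0: 351 - 2q_H - (q_W + q_U) = 0.
Umbra's profit: π_U = (424 - Q)q_U - (136q_U). Setting ∂π_U/∂q_U = 0: 288 - 2q_U - (q_W + q_H) = 0.
Adding the 3 first-order conditions: 1017 − 4Q = 0, so Q = 1017/4.
Back-substituting: q_W = (378 − 1017/4) = 495/4, q_H = (351 − 1017/4) = 387/4, q_U = (288 − 1017/4) = 135/4.
Total output Q = 495/4 + 387/4 + 135/4 = 1017/4.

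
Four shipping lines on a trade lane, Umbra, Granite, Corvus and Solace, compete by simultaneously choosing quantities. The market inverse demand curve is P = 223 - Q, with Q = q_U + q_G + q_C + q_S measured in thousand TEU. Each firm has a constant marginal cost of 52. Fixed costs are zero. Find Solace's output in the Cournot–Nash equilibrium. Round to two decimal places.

A representative firm's profit is π_i = q_i(223 - Q) - 52q_i.
Setting ∂π_i/∂q_i = 0 with rivals' quantities fixed: 171 - 2q_i - Σ_{j≠i} q_j = 0.
With identical firms every q_j equals q_i, so Σ_{j≠i} q_j = 3q_i and 171 = 5q_i, giving q_i = 171/5.

34.20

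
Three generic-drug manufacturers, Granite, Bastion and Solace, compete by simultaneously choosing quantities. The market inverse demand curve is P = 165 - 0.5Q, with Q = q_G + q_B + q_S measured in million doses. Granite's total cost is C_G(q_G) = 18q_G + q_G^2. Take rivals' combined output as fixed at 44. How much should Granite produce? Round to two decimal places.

With rivals' combined output fixed at 44, Granite's profit is π_G = (165 - (1/2)·44 - (1/2)q_G)q_G - (18q_G + q_G²) = (143 - (1/2)q_G)q_G - (18q_G + q_G²).
∂π_G/∂q_G = 125 - 3q_G = 0, so q_G = 125/3.

41.67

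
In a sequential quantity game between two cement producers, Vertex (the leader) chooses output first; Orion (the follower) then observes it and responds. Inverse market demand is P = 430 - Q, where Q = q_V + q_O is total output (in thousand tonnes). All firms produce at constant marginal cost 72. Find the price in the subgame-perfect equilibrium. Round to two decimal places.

Solve by backward induction. Given q_V, the follower Orion maximises π_O = (430 - q_V - q_O)q_O - 72q_O.
Follower FOC: 358 - q_V - 2q_O = 0, so q_O(q_V) = (358 - q_V)/2.
Vertex substitutes q_O(q_V) into its own profit: π_V = q_V(430 - q_V - (358 - q_V)/2) - 72q_V = (251 - (1/2)q_V)q_V - 72q_V.
Leader FOC: 179 - q_V = 0, so q_V = 179.
Then q_O = (358 - 179)/2 = 179/2.
Total output Q = 537/2, so price P = 430 - 537/2 = 323/2.

161.50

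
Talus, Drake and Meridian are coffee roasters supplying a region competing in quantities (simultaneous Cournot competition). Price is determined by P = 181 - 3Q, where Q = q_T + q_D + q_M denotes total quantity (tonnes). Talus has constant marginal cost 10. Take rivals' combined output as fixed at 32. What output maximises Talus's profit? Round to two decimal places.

12.50

With rivals' combined output fixed at 32, Talus's profit is π_T = (181 - 3·32 - 3q_T)q_T - (10q_T) = (85 - 3q_T)q_T - (10q_T).
∂π_T/∂q_T = 75 - 6q_T = 0, so q_T = 25/2.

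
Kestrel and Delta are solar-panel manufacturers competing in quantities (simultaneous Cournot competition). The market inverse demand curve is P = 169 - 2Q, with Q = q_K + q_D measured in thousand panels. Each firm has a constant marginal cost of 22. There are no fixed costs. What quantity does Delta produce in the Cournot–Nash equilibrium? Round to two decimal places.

24.50

Each firm earns π_i = (169 - 2Q)q_i - 22q_i.
Setting ∂π_i/∂q_i = 0 with rivals' quantities fixed: 147 - 4q_i - 2q_j = 0.
With identical firms every q_j equals q_i, so q_j = q_i and 147 = 6q_i, giving q_i = 49/2.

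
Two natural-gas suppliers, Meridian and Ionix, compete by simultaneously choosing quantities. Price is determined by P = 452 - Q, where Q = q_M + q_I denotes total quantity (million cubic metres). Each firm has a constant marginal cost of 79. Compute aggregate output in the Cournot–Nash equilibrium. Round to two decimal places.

A representative firm's profit is π_i = q_i(452 - Q) - 79q_i.
Setting ∂π_i/∂q_i = 0 with rivals' quantities fixed: 373 - 2q_i - q_j = 0.
With identical firms every q_j equals q_i, so q_j = q_i and 373 = 3q_i, giving q_i = 373/3.
Total output Q = 373/3 + 373/3 = 746/3.

248.67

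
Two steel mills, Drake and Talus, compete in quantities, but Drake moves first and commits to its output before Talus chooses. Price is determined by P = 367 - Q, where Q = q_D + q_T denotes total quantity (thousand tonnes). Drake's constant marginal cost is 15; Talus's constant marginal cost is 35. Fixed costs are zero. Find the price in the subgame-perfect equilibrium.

The follower Talus best-responds to any q_D: π_T = (367 - Q)q_T - 35q_T.
Follower FOC: 332 - q_D - 2q_T = 0, so q_T(q_D) = (332 - q_D)/2.
Drake substitutes q_T(q_D) into its own profit: π_D = q_D(367 - q_D - (332 - q_D)/2) - 15q_D = (201 - (1/2)q_D)q_D - 15q_D.
The leader's first-order condition 186 - q_D = 0 yields q_D = 186.
Then q_T = (332 - 186)/2 = 73.
Total output Q = 259, so price P = 367 - 259 = 108.

108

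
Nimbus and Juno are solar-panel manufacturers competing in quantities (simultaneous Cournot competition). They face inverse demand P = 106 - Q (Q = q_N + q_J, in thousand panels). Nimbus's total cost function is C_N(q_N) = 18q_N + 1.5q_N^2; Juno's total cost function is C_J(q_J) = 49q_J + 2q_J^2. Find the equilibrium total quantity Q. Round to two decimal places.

Nimbus's profit: π_N = (106 - Q)q_N - (18q_N + (3/2)q_N²). Setting ∂π_N/∂q_N = 0: 88 - 5q_N - (q_J) = 0.
Juno's profit: π_J = (106 - Q)q_J - (49q_J + 2q_J²). Setting ∂π_J/∂q_J = 0: 57 - 6q_J - (q_N) = 0.
So q_N = (88 - q_J)/5 and q_J = (57 - q_N)/6.
Substituting one into the other gives q_N = 471/29 and q_J = 197/29.
Total output Q = 471/29 + 197/29 = 668/29.

23.03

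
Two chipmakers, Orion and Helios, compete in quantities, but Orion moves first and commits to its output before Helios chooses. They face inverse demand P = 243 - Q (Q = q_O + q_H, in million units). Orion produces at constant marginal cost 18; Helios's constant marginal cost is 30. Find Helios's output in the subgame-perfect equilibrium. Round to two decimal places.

The follower Helios best-responds to any q_O: π_H = (243 - Q)q_H - 30q_H.
∂π_H/∂q_H = 213 - q_O - 2q_H = 0 gives the reaction function q_H = (213 - q_O)/2.
Orion substitutes q_H(q_O) into its own profit: π_O = q_O(243 - q_O - (213 - q_O)/2) - 18q_O = (273/2 - (1/2)q_O)q_O - 18q_O.
The leader's first-order condition 237/2 - q_O = 0 yields q_O = 237/2.
Then q_H = (213 - 237/2)/2 = 189/4.

47.25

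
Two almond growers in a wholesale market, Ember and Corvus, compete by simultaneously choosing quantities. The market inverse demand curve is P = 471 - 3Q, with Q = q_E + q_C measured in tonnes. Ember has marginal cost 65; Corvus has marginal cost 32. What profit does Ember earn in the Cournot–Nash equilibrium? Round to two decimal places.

5152.93

Ember's profit: π_E = (471 - 3Q)q_E - (65q_E). Setting ∂π_E/∂q_E = 0: 406 - 6q_E - 3(q_C) = 0.
Corvus's profit: π_C = (471 - 3Q)q_C - (32q_C). Setting ∂π_C/∂q_C = 0: 439 - 6q_C - 3(q_E) = 0.
So q_E = (406 - 3q_C)/6 and q_C = (439 - 3q_E)/6.
Solving the pair: q_E = 373/9, q_C = 472/9.
Price P = 471 - 3·(845/9) = 568/3.
Ember's profit: (568/3 - 65)·(373/9) = 5152.9259.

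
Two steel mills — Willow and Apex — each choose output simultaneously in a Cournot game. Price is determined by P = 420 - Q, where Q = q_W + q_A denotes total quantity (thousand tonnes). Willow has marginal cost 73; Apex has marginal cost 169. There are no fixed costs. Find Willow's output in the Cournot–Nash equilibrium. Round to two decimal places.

147.67

Willow's profit: π_W = (420 - Q)q_W - (73q_W). Setting ∂π_W/∂q_W = 0: 347 - 2q_W - (q_A) = 0.
Apex's profit: π_A = (420 - Q)q_A - (169q_A). Setting ∂π_A/∂q_A = 0: 251 - 2q_A - (q_W) = 0.
So q_W = (347 - q_A)/2 and q_A = (251 - q_W)/2.
Solving the pair: q_W = 443/3, q_A = 155/3.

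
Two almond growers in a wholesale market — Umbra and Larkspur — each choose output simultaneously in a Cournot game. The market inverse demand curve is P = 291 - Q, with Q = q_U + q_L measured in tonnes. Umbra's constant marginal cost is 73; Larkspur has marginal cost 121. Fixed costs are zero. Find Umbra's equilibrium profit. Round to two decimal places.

Umbra's profit: π_U = (291 - Q)q_U - (73q_U). Setting ∂π_U/∂q_U = 0: 218 - 2q_U - (q_L) = 0.
Larkspur's first-order condition: 170 - 2q_L - (q_U) = 0.
Best responses: q_U = (218 - q_L)/2, q_L = (170 - q_U)/2.
Substituting one into the other gives q_U = 266/3 and q_L = 122/3.
Price P = 291 - 388/3 = 485/3.
Umbra's profit: (485/3 - 73)·(266/3) = 7861.7778.

7861.78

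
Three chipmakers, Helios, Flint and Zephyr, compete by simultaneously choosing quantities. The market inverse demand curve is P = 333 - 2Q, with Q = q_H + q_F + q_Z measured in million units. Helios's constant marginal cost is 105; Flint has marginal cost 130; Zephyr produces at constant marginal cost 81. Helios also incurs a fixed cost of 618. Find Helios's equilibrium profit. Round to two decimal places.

Helios's profit: π_H = (333 - 2Q)q_H - (105q_H). Setting ∂π_H/∂q_H = 0: 228 - 4q_H - 2(q_F + q_Z) = 0.
Flint's profit: π_F = (333 - 2Q)q_F - (130q_F). Setting ∂π_F/∂q_F = 0: 203 - 4q_F - 2(q_H + q_Z) = 0.
Zephyr's first-order condition: 252 - 4q_Z - 2(q_H + q_F) = 0.
Summing all 3 equations gives 683 − 8Q = 0, hence Q = 683/8.
Back-substituting: q_H = (228 − 683/4)/2 = 229/8, q_F = (203 − 683/4)/2 = 129/8, q_Z = (252 − 683/4)/2 = 325/8.
Price P = 333 - 2·(683/8) = 649/4.
Helios's profit: (649/4 - 105)·(229/8) - 618 = 1020.7813.

1020.78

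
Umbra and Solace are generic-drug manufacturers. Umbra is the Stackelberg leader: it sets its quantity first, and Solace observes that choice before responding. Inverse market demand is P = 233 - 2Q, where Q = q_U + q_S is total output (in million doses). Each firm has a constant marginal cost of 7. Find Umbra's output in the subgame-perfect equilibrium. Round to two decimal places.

56.50

Solve by backward induction. Given q_U, the follower Solace maximises π_S = (233 - 2q_U - 2q_S)q_S - 7q_S.
Follower FOC: 226 - 2q_U - 4q_S = 0, so q_S(q_U) = (226 - 2q_U)/4.
The leader anticipates this reaction. Substituting into P = 233 - 2Q gives P = 120 - q_U, so π_U = (120 - q_U)q_U - 7q_U.
Leader FOC: 113 - 2q_U = 0, so q_U = 113/2.
Then q_S = (226 - 2·(113/2))/4 = 113/4.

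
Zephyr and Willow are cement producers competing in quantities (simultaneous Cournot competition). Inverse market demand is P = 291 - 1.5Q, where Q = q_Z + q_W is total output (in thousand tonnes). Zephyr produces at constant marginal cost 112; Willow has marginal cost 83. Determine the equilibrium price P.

162

Zephyr's profit: π_Z = (291 - 1.5Q)q_Z - (112q_Z). Setting ∂π_Z/∂q_Z = 0: 179 - 3q_Z - (3/2)(q_W) = 0.
Willow's profit: π_W = (291 - 1.5Q)q_W - (83q_W). Setting ∂π_W/∂q_W = 0: 208 - 3q_W - (3/2)(q_Z) = 0.
So q_Z = (179 - (3/2)q_W)/3 and q_W = (208 - (3/2)q_Z)/3.
Substituting one into the other gives q_Z = 100/3 and q_W = 158/3.
Total output Q = 86, so price P = 291 - (3/2)·86 = 162.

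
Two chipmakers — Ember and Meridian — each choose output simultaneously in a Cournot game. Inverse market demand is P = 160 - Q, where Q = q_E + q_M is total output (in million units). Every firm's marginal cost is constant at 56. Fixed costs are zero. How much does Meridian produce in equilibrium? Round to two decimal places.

34.67

A representative firm's profit is π_i = q_i(160 - Q) - 56q_i.
First-order condition (treating rivals' output as given): 104 - 2q_i - q_j = 0.
By symmetry each firm produces the same amount; substituting q_j = q_i yields q_i = 104/3.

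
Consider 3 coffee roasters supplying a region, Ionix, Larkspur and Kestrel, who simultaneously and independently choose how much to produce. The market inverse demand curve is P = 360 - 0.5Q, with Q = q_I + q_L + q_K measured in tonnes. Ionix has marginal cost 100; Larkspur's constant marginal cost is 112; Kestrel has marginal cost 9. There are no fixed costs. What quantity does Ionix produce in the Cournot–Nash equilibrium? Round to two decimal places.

Ionix's profit: π_I = (360 - 0.5Q)q_I - (100q_I). Setting ∂π_I/∂q_I = 0: 260 - q_I - (1/2)(q_L + q_K) = 0.
Larkspur's profit: π_L = (360 - 0.5Q)q_L - (112q_L). Setting ∂π_L/∂q_L = 0: 248 - q_L - (1/2)(q_I + q_K) = 0.
Kestrel's profit: π_K = (360 - 0.5Q)q_K - (9q_K). Setting ∂π_K/∂q_K = 0: 351 - q_K - (1/2)(q_I + q_L) = 0.
Summing all 3 equations gives 859 − 2Q = 0, hence Q = 859/2.
Back-substituting: q_I = (260 − 859/4)/(1/2) = 181/2, q_L = (248 − 859/4)/(1/2) = 133/2, q_K = (351 − 859/4)/(1/2) = 545/2.

90.50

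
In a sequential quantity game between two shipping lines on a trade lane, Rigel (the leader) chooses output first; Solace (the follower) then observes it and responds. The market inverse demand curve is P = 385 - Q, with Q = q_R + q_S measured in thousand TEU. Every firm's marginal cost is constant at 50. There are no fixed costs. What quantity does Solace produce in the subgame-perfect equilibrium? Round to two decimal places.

The follower Solace best-responds to any q_R: π_S = (385 - Q)q_S - 50q_S.
∂π_S/∂q_S = 335 - q_R - 2q_S = 0 gives the reaction function q_S = (335 - q_R)/2.
The leader anticipates this reaction. Substituting into P = 385 - Q gives P = 435/2 - (1/2)q_R, so π_R = (435/2 - (1/2)q_R)q_R - 50q_R.
The leader's first-order condition 335/2 - q_R = 0 yields q_R = 335/2.
Then q_S = (335 - 335/2)/2 = 335/4.

83.75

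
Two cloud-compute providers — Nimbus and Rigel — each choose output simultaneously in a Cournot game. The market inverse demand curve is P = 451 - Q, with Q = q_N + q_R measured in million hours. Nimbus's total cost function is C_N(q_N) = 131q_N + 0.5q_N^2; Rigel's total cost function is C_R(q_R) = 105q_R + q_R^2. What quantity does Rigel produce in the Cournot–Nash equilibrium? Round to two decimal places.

Nimbus's profit: π_N = (451 - Q)q_N - (131q_N + (1/2)q_N²). Setting ∂π_N/∂q_N = 0: 320 - 3q_N - (q_R) = 0.
Rigel's first-order condition: 346 - 4q_R - (q_N) = 0.
Best responses: q_N = (320 - q_R)/3, q_R = (346 - q_N)/4.
Substituting one into the other gives q_N = 934/11 and q_R = 718/11.

65.27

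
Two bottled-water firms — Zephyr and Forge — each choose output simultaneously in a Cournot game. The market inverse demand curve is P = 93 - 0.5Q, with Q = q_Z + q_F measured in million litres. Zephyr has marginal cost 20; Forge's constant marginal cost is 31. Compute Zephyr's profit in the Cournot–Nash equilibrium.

1568

Zephyr's profit: π_Z = (93 - 0.5Q)q_Z - (20q_Z). Setting ∂π_Z/∂q_Z = 0: 73 - q_Z - (1/2)(q_F) = 0.
Forge's first-order condition: 62 - q_F - (1/2)(q_Z) = 0.
Rearranging gives the reaction functions q_Z = (73 - (1/2)q_F) and q_F = (62 - (1/2)q_Z).
Substituting one into the other gives q_Z = 56 and q_F = 34.
Price P = 93 - (1/2)·90 = 48.
Zephyr's profit: (48 - 20)·56 = 1568.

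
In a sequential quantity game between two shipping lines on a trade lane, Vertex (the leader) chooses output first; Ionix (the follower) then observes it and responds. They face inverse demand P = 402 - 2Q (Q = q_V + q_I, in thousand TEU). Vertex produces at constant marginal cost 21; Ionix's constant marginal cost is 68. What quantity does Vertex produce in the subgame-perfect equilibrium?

Solve by backward induction. Given q_V, the follower Ionix maximises π_I = (402 - 2q_V - 2q_I)q_I - 68q_I.
Setting the follower's marginal profit to zero, 334 - 2q_V - 4q_I = 0, i.e. q_I = (334 - 2q_V)/4.
Vertex substitutes q_I(q_V) into its own profit: π_V = q_V(402 - 2q_V - (334 - 2q_V)/2) - 21q_V = (235 - q_V)q_V - 21q_V.
The leader's first-order condition 214 - 2q_V = 0 yields q_V = 107.
Then q_I = (334 - 2·107)/4 = 30.

107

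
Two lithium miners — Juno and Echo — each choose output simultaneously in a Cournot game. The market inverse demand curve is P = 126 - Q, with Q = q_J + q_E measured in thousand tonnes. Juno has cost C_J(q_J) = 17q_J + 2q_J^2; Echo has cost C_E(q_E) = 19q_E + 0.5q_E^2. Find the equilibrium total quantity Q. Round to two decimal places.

Juno's profit: π_J = (126 - Q)q_J - (17q_J + 2q_J²). Setting ∂π_J/∂q_J = 0: 109 - 6q_J - (q_E) = 0.
Echo's first-order condition: 107 - 3q_E - (q_J) = 0.
Rearranging gives the reaction functions q_J = (109 - q_E)/6 and q_E = (107 - q_J)/3.
Substituting one into the other gives q_J = 220/17 and q_E = 533/17.
Total output Q = 220/17 + 533/17 = 753/17.

44.29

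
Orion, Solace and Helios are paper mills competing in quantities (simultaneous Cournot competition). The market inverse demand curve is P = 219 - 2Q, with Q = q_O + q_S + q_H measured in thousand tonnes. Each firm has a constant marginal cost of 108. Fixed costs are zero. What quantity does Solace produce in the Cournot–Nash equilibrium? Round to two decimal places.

13.88

Each firm earns π_i = (219 - 2Q)q_i - 108q_i.
Setting ∂π_i/∂q_i = 0 with rivals' quantities fixed: 111 - 4q_i - 2·Σ_{j≠i} q_j = 0.
By symmetry each firm produces the same amount; substituting Σ_{j≠i} q_j = 2q_i yields q_i = 111/8.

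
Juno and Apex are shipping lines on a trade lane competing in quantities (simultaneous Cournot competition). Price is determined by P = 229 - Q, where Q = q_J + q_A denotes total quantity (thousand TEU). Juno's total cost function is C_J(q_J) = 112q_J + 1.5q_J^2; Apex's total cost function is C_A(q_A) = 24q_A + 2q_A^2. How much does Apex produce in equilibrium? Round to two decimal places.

Juno's profit: π_J = (229 - Q)q_J - (112q_J + (3/2)q_J²). Setting ∂π_J/∂q_J = 0: 117 - 5q_J - (q_A) = 0.
Apex's profit: π_A = (229 - Q)q_A - (24q_A + 2q_A²). Setting ∂π_A/∂q_A = 0: 205 - 6q_A - (q_J) = 0.
So q_J = (117 - q_A)/5 and q_A = (205 - q_J)/6.
Substituting one into the other gives q_J = 497/29 and q_A = 908/29.

31.31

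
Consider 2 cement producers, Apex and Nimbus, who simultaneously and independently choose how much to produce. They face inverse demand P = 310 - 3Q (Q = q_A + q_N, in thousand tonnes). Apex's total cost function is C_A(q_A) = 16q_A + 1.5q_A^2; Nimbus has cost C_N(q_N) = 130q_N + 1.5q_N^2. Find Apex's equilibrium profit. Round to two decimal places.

3850.03

Apex's profit: π_A = (310 - 3Q)q_A - (16q_A + (3/2)q_A²). Setting ∂π_A/∂q_A = 0: 294 - 9q_A - 3(q_N) = 0.
Nimbus's profit: π_N = (310 - 3Q)q_N - (130q_N + (3/2)q_N²). Setting ∂π_N/∂q_N = 0: 180 - 9q_N - 3(q_A) = 0.
So q_A = (294 - 3q_N)/9 and q_N = (180 - 3q_A)/9.
Solving the pair: q_A = 117/4, q_N = 41/4.
Price P = 310 - 3·(79/2) = 383/2.
Apex's profit: (383/2)·(117/4) - 16·(117/4) - (3/2)(117/4)² = 3850.0313.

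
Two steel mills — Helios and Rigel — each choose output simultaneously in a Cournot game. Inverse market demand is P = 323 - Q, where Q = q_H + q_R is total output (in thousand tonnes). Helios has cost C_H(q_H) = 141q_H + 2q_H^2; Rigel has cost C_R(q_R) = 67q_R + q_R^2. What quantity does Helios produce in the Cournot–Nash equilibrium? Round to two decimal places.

20.52

Helios's profit: π_H = (323 - Q)q_H - (141q_H + 2q_H²). Setting ∂π_H/∂q_H = 0: 182 - 6q_H - (q_R) = 0.
Rigel's first-order condition: 256 - 4q_R - (q_H) = 0.
So q_H = (182 - q_R)/6 and q_R = (256 - q_H)/4.
Solving the pair: q_H = 472/23, q_R = 1354/23.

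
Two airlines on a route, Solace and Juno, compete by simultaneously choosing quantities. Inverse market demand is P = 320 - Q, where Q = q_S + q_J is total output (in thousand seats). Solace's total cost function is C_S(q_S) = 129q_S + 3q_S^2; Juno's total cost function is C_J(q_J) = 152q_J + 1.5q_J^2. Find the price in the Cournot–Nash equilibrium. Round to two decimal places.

270.26

Solace's profit: π_S = (320 - Q)q_S - (129q_S + 3q_S²). Setting ∂π_S/∂q_S = 0: 191 - 8q_S - (q_J) = 0.
Juno's profit: π_J = (320 - Q)q_J - (152q_J + (3/2)q_J²). Setting ∂π_J/∂q_J = 0: 168 - 5q_J - (q_S) = 0.
Rearranging gives the reaction functions q_S = (191 - q_J)/8 and q_J = (168 - q_S)/5.
Solving the pair: q_S = 787/39, q_J = 1153/39.
Total output Q = 1940/39, so price P = 320 - 1940/39 = 270.2564.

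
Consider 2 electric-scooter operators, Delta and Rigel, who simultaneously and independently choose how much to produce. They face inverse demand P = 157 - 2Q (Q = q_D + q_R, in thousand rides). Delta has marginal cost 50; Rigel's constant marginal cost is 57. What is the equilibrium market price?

88

Delta's profit: π_D = (157 - 2Q)q_D - (50q_D). Setting ∂π_D/∂q_D = 0: 107 - 4q_D - 2(q_R) = 0.
Rigel's profit: π_R = (157 - 2Q)q_R - (57q_R). Setting ∂π_R/∂q_R = 0: 100 - 4q_R - 2(q_D) = 0.
Best responses: q_D = (107 - 2q_R)/4, q_R = (100 - 2q_D)/4.
Substituting one into the other gives q_D = 19 and q_R = 31/2.
Total output Q = 69/2, so price P = 157 - 2·(69/2) = 88.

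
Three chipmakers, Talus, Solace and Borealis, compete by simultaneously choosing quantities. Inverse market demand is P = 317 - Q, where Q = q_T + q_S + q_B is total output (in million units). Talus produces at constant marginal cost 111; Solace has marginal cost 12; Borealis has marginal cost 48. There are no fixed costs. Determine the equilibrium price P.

122

Talus's profit: π_T = (317 - Q)q_T - (111q_T). Setting ∂π_T/∂q_T = 0: 206 - 2q_T - (q_S + q_B) = 0.
Solace's profit: π_S = (317 - Q)q_S - (12q_S). Setting ∂π_S/∂q_S = 0: 305 - 2q_S - (q_T + q_B) = 0.
Borealis's profit: π_B = (317 - Q)q_B - (48q_B). Setting ∂π_B/∂q_B = 0: 269 - 2q_B - (q_T + q_S) = 0.
Adding the 3 conditions: 780 − 2Q − 2Q = 0, i.e. Q = 195.
Back-substituting: q_T = (206 − 195) = 11, q_S = (305 − 195) = 110, q_B = (269 − 195) = 74.
Total output Q = 195, so price P = 317 - 195 = 122.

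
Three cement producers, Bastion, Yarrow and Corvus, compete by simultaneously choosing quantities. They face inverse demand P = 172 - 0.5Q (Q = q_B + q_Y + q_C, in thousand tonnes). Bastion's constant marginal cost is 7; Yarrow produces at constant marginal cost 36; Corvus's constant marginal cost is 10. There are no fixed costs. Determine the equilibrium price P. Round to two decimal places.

56.25

Bastion's profit: π_B = (172 - 0.5Q)q_B - (7q_B). Setting ∂π_B/∂q_B = 0: 165 - q_B - (1/2)(q_Y + q_C) = 0.
Yarrow's first-order condition: 136 - q_Y - (1/2)(q_B + q_C) = 0.
Corvus's profit: π_C = (172 - 0.5Q)q_C - (10q_C). Setting ∂π_C/∂q_C = 0: 162 - q_C - (1/2)(q_B + q_Y) = 0.
Adding the 3 conditions: 463 − Q − Q = 0, i.e. Q = 463/2.
Back-substituting: q_B = (165 − 463/4)/(1/2) = 197/2, q_Y = (136 − 463/4)/(1/2) = 81/2, q_C = (162 − 463/4)/(1/2) = 185/2.
Total output Q = 463/2, so price P = 172 - (1/2)·(463/2) = 225/4.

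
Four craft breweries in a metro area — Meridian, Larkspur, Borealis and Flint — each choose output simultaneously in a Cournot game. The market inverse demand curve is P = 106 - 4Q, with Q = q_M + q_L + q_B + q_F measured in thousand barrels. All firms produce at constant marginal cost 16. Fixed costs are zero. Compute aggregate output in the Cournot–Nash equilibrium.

18

A representative firm's profit is π_i = q_i(106 - 4Q) - 16q_i.
First-order condition (treating rivals' output as given): 90 - 8q_i - 4·Σ_{j≠i} q_j = 0.
With identical firms every q_j equals q_i, so Σ_{j≠i} q_j = 3q_i and 90 = 20q_i, giving q_i = 9/2.
Total output Q = 9/2 + 9/2 + 9/2 + 9/2 = 18.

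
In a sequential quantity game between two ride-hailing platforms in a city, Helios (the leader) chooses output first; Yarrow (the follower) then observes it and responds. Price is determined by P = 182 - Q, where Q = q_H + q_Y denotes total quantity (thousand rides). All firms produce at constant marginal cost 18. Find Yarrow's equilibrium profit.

Solve by backward induction. Given q_H, the follower Yarrow maximises π_Y = (182 - q_H - q_Y)q_Y - 18q_Y.
∂π_Y/∂q_Y = 164 - q_H - 2q_Y = 0 gives the reaction function q_Y = (164 - q_H)/2.
Helios substitutes q_Y(q_H) into its own profit: π_H = q_H(182 - q_H - (164 - q_H)/2) - 18q_H = (100 - (1/2)q_H)q_H - 18q_H.
Maximising: ∂π_H/∂q_H = 82 - q_H = 0, giving q_H = 82.
Then q_Y = (164 - 82)/2 = 41.
Price P = 182 - 123 = 59.
Yarrow's profit: (59 - 18)·41 = 1681.

1681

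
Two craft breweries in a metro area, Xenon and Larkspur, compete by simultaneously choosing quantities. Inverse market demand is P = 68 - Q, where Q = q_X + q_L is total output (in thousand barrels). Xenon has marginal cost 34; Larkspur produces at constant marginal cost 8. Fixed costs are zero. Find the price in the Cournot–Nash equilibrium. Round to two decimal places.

36.67

Xenon's profit: π_X = (68 - Q)q_X - (34q_X). Setting ∂π_X/∂q_X = 0: 34 - 2q_X - (q_L) = 0.
Larkspur's first-order condition: 60 - 2q_L - (q_X) = 0.
Rearranging gives the reaction functions q_X = (34 - q_L)/2 and q_L = (60 - q_X)/2.
Substituting one into the other gives q_X = 8/3 and q_L = 86/3.
Total output Q = 94/3, so price P = 68 - 94/3 = 110/3.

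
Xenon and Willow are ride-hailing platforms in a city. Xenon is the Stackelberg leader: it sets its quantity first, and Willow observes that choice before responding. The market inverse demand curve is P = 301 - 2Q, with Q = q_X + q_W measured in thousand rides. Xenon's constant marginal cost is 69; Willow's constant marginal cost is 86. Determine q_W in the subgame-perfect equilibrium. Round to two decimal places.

22.63

Solve by backward induction. Given q_X, the follower Willow maximises π_W = (301 - 2q_X - 2q_W)q_W - 86q_W.
Setting the follower's marginal profit to zero, 215 - 2q_X - 4q_W = 0, i.e. q_W = (215 - 2q_X)/4.
Xenon substitutes q_W(q_X) into its own profit: π_X = q_X(301 - 2q_X - (215 - 2q_X)/2) - 69q_X = (387/2 - q_X)q_X - 69q_X.
Maximising: ∂π_X/∂q_X = 249/2 - 2q_X = 0, giving q_X = 249/4.
Then q_W = (215 - 2·(249/4))/4 = 181/8.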